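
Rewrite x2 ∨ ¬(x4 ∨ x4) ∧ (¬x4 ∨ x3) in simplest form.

x2 ∨ ¬(x4 ∨ x4) ∧ (¬x4 ∨ x3)
= x2 ∨ ¬x4 ∧ (¬x4 ∨ x3)   — idempotence
= x2 ∨ ¬x4   — absorption

x2 ∨ ¬x4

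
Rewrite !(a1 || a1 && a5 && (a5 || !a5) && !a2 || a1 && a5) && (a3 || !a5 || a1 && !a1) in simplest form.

!(a1 || a1 && a5 && (a5 || !a5) && !a2 || a1 && a5) && (a3 || !a5 || a1 && !a1)
= !(a1 || a1 && a5 && !a2 || a1 && a5) && (a3 || !a5 || a1 && !a1)
= !(a1 || a1 && a5 && !a2 || a1 && a5) && (a3 || !a5)
= !(a1 || a1 && a5) && (a3 || !a5)
= !a1 && (a3 || !a5)

!a1 && (a3 || !a5)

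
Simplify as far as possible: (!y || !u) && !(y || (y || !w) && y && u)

(!y || !u) && !(y || (y || !w) && y && u)
= (!y || !u) && !(y || y && u)   — absorption
= (!y || !u) && !y   — absorption
= !y   — absorption

!y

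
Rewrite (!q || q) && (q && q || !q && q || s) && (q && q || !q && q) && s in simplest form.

q && s

(!q || q) && (q && q || !q && q || s) && (q && q || !q && q) && s
= (!q || q) && (q && q || !q && q) && s   [absorption]
= (q && q || !q && q) && s   [complement / identity]
= q && s   [distribution]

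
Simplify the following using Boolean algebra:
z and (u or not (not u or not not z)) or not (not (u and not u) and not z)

z

z and (u or not (not u or not not z)) or not (not (u and not u) and not z)
= z and (u or u and not z) or not (not (u and not u) and not z)   — De Morgan
= z and (u or u and not z) or u and not u or z   — De Morgan
= z and (u or u and not z) or z   — complement / identity
= z and u or z   — absorption
= z   — absorption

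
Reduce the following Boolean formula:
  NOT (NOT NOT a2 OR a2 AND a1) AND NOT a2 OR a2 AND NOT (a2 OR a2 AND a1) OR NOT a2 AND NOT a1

NOT (NOT NOT a2 OR a2 AND a1) AND NOT a2 OR a2 AND NOT (a2 OR a2 AND a1) OR NOT a2 AND NOT a1
= NOT (a2 OR a2 AND a1) AND NOT a2 OR a2 AND NOT (a2 OR a2 AND a1) OR NOT a2 AND NOT a1
= NOT (a2 OR a2 AND a1) OR NOT a2 AND NOT a1
= NOT a2 OR NOT a2 AND NOT a1
= NOT a2

NOT a2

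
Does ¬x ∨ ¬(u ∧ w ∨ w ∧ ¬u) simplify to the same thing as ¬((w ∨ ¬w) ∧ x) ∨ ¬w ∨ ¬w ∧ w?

Yes

E1: ¬x ∨ ¬(u ∧ w ∨ w ∧ ¬u)
    = ¬x ∨ ¬w   (distribution)
E2: ¬((w ∨ ¬w) ∧ x) ∨ ¬w ∨ ¬w ∧ w
    = ¬((w ∨ ¬w) ∧ x) ∨ ¬w   (complement / identity)
    = ¬x ∨ ¬w   (complement / identity)
Both reduce to ¬x ∨ ¬w, so they are equivalent.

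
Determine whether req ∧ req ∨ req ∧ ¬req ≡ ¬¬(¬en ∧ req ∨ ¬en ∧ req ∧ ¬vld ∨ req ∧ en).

Yes

E1: req ∧ req ∨ req ∧ ¬req
    = req
E2: ¬¬(¬en ∧ req ∨ ¬en ∧ req ∧ ¬vld ∨ req ∧ en)
    = ¬¬(¬en ∧ req ∨ req ∧ en)
    = ¬¬req
    = req
Both reduce to req, so they are equivalent.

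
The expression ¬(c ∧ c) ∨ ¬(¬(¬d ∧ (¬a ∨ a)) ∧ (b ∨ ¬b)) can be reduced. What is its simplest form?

¬c ∨ ¬d

¬(c ∧ c) ∨ ¬(¬(¬d ∧ (¬a ∨ a)) ∧ (b ∨ ¬b))
= ¬(c ∧ c) ∨ ¬¬(¬d ∧ (¬a ∨ a))   [complement / identity]
= ¬c ∨ ¬¬(¬d ∧ (¬a ∨ a))   [idempotence]
= ¬c ∨ ¬d ∧ (¬a ∨ a)   [double negation]
= ¬c ∨ ¬d   [complement / identity]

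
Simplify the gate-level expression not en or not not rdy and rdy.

not en or rdy

not en or not not rdy and rdy
= not en or rdy and rdy
= not en or rdy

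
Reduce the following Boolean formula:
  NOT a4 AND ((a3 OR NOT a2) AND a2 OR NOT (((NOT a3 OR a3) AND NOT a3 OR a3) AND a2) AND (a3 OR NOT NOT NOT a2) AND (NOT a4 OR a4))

NOT a4 AND (a3 OR NOT a2)

NOT a4 AND ((a3 OR NOT a2) AND a2 OR NOT (((NOT a3 OR a3) AND NOT a3 OR a3) AND a2) AND (a3 OR NOT NOT NOT a2) AND (NOT a4 OR a4))
= NOT a4 AND ((a3 OR NOT a2) AND a2 OR NOT (((NOT a3 OR a3) AND NOT a3 OR a3) AND a2) AND (a3 OR NOT NOT NOT a2))   (complement / identity)
= NOT a4 AND ((a3 OR NOT a2) AND a2 OR NOT ((NOT a3 OR a3) AND a2) AND (a3 OR NOT NOT NOT a2))   (complement / identity)
= NOT a4 AND ((a3 OR NOT a2) AND a2 OR NOT a2 AND (a3 OR NOT NOT NOT a2))   (complement / identity)
= NOT a4 AND ((a3 OR NOT a2) AND a2 OR NOT a2 AND (a3 OR NOT a2))   (double negation)
= NOT a4 AND (a3 OR NOT a2)   (distribution)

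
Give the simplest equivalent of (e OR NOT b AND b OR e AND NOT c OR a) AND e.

(e OR NOT b AND b OR e AND NOT c OR a) AND e
= (e OR e AND NOT c OR a) AND e   — complement / identity
= (e OR a) AND e   — absorption
= e   — absorption

e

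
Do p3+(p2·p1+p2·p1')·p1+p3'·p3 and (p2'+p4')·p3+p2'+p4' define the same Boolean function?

E1: p3+(p2·p1+p2·p1')·p1+p3'·p3
    = p3+p2·p1+p3'·p3
    = p3+p2·p1
E2: (p2'+p4')·p3+p2'+p4'
    = p2'+p4'
These differ: at p1=0, p2=0, p3=0, p4=0, E1 = 0 but E2 = 1.

No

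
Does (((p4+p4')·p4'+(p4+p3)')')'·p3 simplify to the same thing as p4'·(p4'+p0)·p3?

E1: (((p4+p4')·p4'+(p4+p3)')')'·p3
    = ((p4'+(p4+p3)')')'·p3   — complement / identity
    = (p4·(p4+p3))'·p3   — De Morgan
    = p4'·p3   — absorption
E2: p4'·(p4'+p0)·p3
    = p4'·p3   — absorption
Both reduce to p4'·p3, so they are equivalent.

Yes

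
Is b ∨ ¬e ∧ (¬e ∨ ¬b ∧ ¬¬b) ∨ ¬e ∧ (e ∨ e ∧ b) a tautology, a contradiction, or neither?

b ∨ ¬e ∧ (¬e ∨ ¬b ∧ ¬¬b) ∨ ¬e ∧ (e ∨ e ∧ b)
= b ∨ ¬e ∧ (¬e ∨ ¬b ∧ b) ∨ ¬e ∧ (e ∨ e ∧ b)   — double negation
= b ∨ ¬e ∧ ¬e ∨ ¬e ∧ (e ∨ e ∧ b)   — complement / identity
= b ∨ ¬e ∧ ¬e ∨ ¬e ∧ e   — absorption
= b ∨ ¬e   — distribution
This depends on b, e, so it is not a constant.

neither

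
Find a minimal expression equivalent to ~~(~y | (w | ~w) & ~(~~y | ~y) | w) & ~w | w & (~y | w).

~y | w

~~(~y | (w | ~w) & ~(~~y | ~y) | w) & ~w | w & (~y | w)
= ~~(~y | ~(~~y | ~y) | w) & ~w | w & (~y | w)   [complement / identity]
= ~~(~y | ~y & y | w) & ~w | w & (~y | w)   [De Morgan]
= ~~(~y | w) & ~w | w & (~y | w)   [complement / identity]
= (~y | w) & ~w | w & (~y | w)   [double negation]
= ~y | w   [distribution]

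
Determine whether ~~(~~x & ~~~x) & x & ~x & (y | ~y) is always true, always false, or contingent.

always false

~~(~~x & ~~~x) & x & ~x & (y | ~y)
= ~(~x | ~~x) & x & ~x & (y | ~y)
= x & ~x & x & ~x & (y | ~y)
= x & ~x & (y | ~y)
= x & ~x
= 0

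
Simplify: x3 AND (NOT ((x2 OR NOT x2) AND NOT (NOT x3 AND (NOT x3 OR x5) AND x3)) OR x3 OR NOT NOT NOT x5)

x3 AND (NOT ((x2 OR NOT x2) AND NOT (NOT x3 AND (NOT x3 OR x5) AND x3)) OR x3 OR NOT NOT NOT x5)
= x3 AND (NOT ((x2 OR NOT x2) AND NOT (NOT x3 AND x3)) OR x3 OR NOT NOT NOT x5)   [absorption]
= x3 AND (NOT NOT (NOT x3 AND x3) OR x3 OR NOT NOT NOT x5)   [complement / identity]
= x3 AND (NOT x3 AND x3 OR x3 OR NOT NOT NOT x5)   [double negation]
= x3 AND (x3 OR NOT NOT NOT x5)   [complement / identity]
= x3 AND (x3 OR NOT x5)   [double negation]
= x3   [absorption]

x3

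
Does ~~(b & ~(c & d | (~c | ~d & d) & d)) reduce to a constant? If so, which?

~~(b & ~(c & d | (~c | ~d & d) & d))
= ~~(b & ~(c & d | ~c & d))   — complement / identity
= ~~(b & ~d)   — distribution
= b & ~d   — double negation
This depends on b, d, so it is not a constant.

no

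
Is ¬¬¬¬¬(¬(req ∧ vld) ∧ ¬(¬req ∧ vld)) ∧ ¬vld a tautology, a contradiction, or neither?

¬¬¬¬¬(¬(req ∧ vld) ∧ ¬(¬req ∧ vld)) ∧ ¬vld
= ¬¬¬(¬(req ∧ vld) ∧ ¬(¬req ∧ vld)) ∧ ¬vld   (double negation)
= ¬¬(req ∧ vld ∨ ¬req ∧ vld) ∧ ¬vld   (De Morgan)
= ¬¬vld ∧ ¬vld   (distribution)
= vld ∧ ¬vld   (double negation)
= False   (complement)

contradiction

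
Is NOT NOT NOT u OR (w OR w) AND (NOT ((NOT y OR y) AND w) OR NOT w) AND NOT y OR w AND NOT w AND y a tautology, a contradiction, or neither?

NOT NOT NOT u OR (w OR w) AND (NOT ((NOT y OR y) AND w) OR NOT w) AND NOT y OR w AND NOT w AND y
= NOT NOT NOT u OR (w OR w) AND (NOT w OR NOT w) AND NOT y OR w AND NOT w AND y   [complement / identity]
= NOT NOT NOT u OR w AND (NOT w OR NOT w) AND NOT y OR w AND NOT w AND y   [idempotence]
= NOT NOT NOT u OR w AND NOT w AND NOT y OR w AND NOT w AND y   [idempotence]
= NOT NOT NOT u OR w AND NOT w   [distribution]
= NOT NOT NOT u   [complement / identity]
= NOT u   [double negation]
This depends on u, so it is not a constant.

neither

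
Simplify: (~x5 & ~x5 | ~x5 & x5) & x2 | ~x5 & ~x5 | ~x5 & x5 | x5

(~x5 & ~x5 | ~x5 & x5) & x2 | ~x5 & ~x5 | ~x5 & x5 | x5
= ~x5 & ~x5 | ~x5 & x5 | x5
= ~x5 | x5
= 1

1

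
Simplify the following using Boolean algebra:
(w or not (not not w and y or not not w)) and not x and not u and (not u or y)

(w or not (not not w and y or not not w)) and not x and not u and (not u or y)
= (w or not (not not w and y or not not w)) and not x and not u   [absorption]
= (w or not not not w) and not x and not u   [absorption]
= (w or not w) and not x and not u   [double negation]
= not x and not u   [complement / identity]

not x and not u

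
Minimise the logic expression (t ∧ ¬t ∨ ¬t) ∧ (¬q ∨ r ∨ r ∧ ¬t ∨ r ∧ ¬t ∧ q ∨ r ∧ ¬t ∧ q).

(t ∧ ¬t ∨ ¬t) ∧ (¬q ∨ r ∨ r ∧ ¬t ∨ r ∧ ¬t ∧ q ∨ r ∧ ¬t ∧ q)
= (t ∧ ¬t ∨ ¬t) ∧ (¬q ∨ r ∨ r ∧ ¬t ∨ r ∧ ¬t ∧ q)   — idempotence
= (t ∧ ¬t ∨ ¬t) ∧ (¬q ∨ r ∨ r ∧ ¬t)   — absorption
= ¬t ∧ (¬q ∨ r ∨ r ∧ ¬t)   — complement / identity
= ¬t ∧ (¬q ∨ r)   — absorption

¬t ∧ (¬q ∨ r)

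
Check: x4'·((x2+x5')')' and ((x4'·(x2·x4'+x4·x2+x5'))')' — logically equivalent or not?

Yes

E1: x4'·((x2+x5')')'
    = x4'·(x2+x5')   (double negation)
E2: ((x4'·(x2·x4'+x4·x2+x5'))')'
    = ((x4'·(x2+x5'))')'   (distribution)
    = x4'·(x2+x5')   (double negation)
Both reduce to x4'·(x2+x5'), so they are equivalent.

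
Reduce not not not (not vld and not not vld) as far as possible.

True

not not not (not vld and not not vld)
= not (not vld and not not vld)   — double negation
= vld or not vld   — De Morgan
= True   — complement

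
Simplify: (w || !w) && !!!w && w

(w || !w) && !!!w && w
= (w || !w) && !w && w   [double negation]
= !w && w   [complement / identity]
= false   [complement]

false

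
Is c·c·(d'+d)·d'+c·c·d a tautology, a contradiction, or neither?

neither

c·c·(d'+d)·d'+c·c·d
= c·c·d'+c·c·d   [complement / identity]
= c·c   [distribution]
= c   [idempotence]
This depends on c, so it is not a constant.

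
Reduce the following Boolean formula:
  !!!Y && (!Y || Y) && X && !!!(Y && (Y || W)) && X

!!!Y && (!Y || Y) && X && !!!(Y && (Y || W)) && X
= !!!Y && (!Y || Y) && X && !!!Y && X   [absorption]
= !!!Y && X && !!!Y && X   [complement / identity]
= !!!Y && X   [idempotence]
= !Y && X   [double negation]

!Y && X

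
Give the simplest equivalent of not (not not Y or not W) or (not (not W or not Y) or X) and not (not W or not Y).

not (not not Y or not W) or (not (not W or not Y) or X) and not (not W or not Y)
= not (not not Y or not W) or not (not W or not Y)
= not (not not Y or not W) or W and Y
= not Y and W or W and Y
= W

W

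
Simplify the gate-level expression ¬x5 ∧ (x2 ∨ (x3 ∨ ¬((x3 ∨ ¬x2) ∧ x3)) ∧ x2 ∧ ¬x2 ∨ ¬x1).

¬x5 ∧ (x2 ∨ ¬x1)

¬x5 ∧ (x2 ∨ (x3 ∨ ¬((x3 ∨ ¬x2) ∧ x3)) ∧ x2 ∧ ¬x2 ∨ ¬x1)
= ¬x5 ∧ (x2 ∨ (x3 ∨ ¬x3) ∧ x2 ∧ ¬x2 ∨ ¬x1)   [absorption]
= ¬x5 ∧ (x2 ∨ x2 ∧ ¬x2 ∨ ¬x1)   [complement / identity]
= ¬x5 ∧ (x2 ∨ ¬x1)   [complement / identity]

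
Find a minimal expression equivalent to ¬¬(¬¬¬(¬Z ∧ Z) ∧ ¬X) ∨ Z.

¬X ∨ Z

¬¬(¬¬¬(¬Z ∧ Z) ∧ ¬X) ∨ Z
= ¬¬(¬(¬Z ∧ Z) ∧ ¬X) ∨ Z
= ¬(¬Z ∧ Z ∨ X) ∨ Z
= ¬X ∨ Z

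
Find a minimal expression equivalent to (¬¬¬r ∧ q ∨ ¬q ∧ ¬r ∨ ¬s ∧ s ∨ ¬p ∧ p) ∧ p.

¬r ∧ p

(¬¬¬r ∧ q ∨ ¬q ∧ ¬r ∨ ¬s ∧ s ∨ ¬p ∧ p) ∧ p
= (¬¬¬r ∧ q ∨ ¬q ∧ ¬r ∨ ¬s ∧ s) ∧ p   — complement / identity
= (¬r ∧ q ∨ ¬q ∧ ¬r ∨ ¬s ∧ s) ∧ p   — double negation
= (¬r ∨ ¬s ∧ s) ∧ p   — distribution
= ¬r ∧ p   — complement / identity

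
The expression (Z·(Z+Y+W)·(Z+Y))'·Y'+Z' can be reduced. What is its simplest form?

Z'

(Z·(Z+Y+W)·(Z+Y))'·Y'+Z'
= (Z·(Z+Y))'·Y'+Z'   (absorption)
= Z'·Y'+Z'   (absorption)
= Z'   (absorption)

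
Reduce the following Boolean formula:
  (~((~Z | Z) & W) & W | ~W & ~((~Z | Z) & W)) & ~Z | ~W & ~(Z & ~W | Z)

(~((~Z | Z) & W) & W | ~W & ~((~Z | Z) & W)) & ~Z | ~W & ~(Z & ~W | Z)
= (~((~Z | Z) & W) & W | ~W & ~((~Z | Z) & W)) & ~Z | ~W & ~Z   (absorption)
= ~((~Z | Z) & W) & ~Z | ~W & ~Z   (distribution)
= ~W & ~Z | ~W & ~Z   (complement / identity)
= ~W & ~Z   (idempotence)

~W & ~Z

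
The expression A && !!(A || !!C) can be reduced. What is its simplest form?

A

A && !!(A || !!C)
= A && (A || !!C)   — double negation
= A && (A || C)   — double negation
= A   — absorption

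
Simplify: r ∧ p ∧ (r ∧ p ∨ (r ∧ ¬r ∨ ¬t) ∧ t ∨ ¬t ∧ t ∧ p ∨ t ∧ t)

r ∧ p ∧ (r ∧ p ∨ (r ∧ ¬r ∨ ¬t) ∧ t ∨ ¬t ∧ t ∧ p ∨ t ∧ t)
= r ∧ p ∧ (r ∧ p ∨ ¬t ∧ t ∨ ¬t ∧ t ∧ p ∨ t ∧ t)
= r ∧ p ∧ (r ∧ p ∨ ¬t ∧ t ∨ t ∧ t)
= r ∧ p ∧ (r ∧ p ∨ t)
= r ∧ p

r ∧ p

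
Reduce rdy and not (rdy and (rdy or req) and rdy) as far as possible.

False

rdy and not (rdy and (rdy or req) and rdy)
= rdy and not (rdy and rdy)   (absorption)
= rdy and not rdy   (idempotence)
= False   (complement)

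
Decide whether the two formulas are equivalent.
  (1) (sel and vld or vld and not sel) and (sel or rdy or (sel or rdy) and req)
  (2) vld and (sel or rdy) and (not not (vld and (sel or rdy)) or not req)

Yes

E1: (sel and vld or vld and not sel) and (sel or rdy or (sel or rdy) and req)
    = (sel and vld or vld and not sel) and (sel or rdy)   — absorption
    = vld and (sel or rdy)   — distribution
E2: vld and (sel or rdy) and (not not (vld and (sel or rdy)) or not req)
    = vld and (sel or rdy) and (vld and (sel or rdy) or not req)   — double negation
    = vld and (sel or rdy)   — absorption
Both reduce to vld and (sel or rdy), so they are equivalent.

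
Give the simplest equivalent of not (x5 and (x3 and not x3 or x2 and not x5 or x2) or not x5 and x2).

not (x5 and (x3 and not x3 or x2 and not x5 or x2) or not x5 and x2)
= not (x5 and (x2 and not x5 or x2) or not x5 and x2)   (complement / identity)
= not (x5 and x2 or not x5 and x2)   (absorption)
= not x2   (distribution)

not x2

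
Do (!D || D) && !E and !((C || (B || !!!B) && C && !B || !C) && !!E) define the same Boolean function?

Yes

E1: (!D || D) && !E
    = !E   — complement / identity
E2: !((C || (B || !!!B) && C && !B || !C) && !!E)
    = !((C || (B || !B) && C && !B || !C) && !!E)   — double negation
    = !((C || C && !B || !C) && !!E)   — complement / identity
    = !((C || !C) && !!E)   — absorption
    = !!!E   — complement / identity
    = !E   — double negation
Both reduce to !E, so they are equivalent.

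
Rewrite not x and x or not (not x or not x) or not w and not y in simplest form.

x or not w and not y

not x and x or not (not x or not x) or not w and not y
= not x and x or x and x or not w and not y   [De Morgan]
= x or not w and not y   [distribution]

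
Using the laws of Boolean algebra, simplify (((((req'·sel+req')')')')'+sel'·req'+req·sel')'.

req·sel

(((((req'·sel+req')')')')'+sel'·req'+req·sel')'
= (((((req'·sel+req')')')')'+sel')'   — distribution
= (((req'·sel+req')')'+sel')'   — double negation
= (((req')')'+sel')'   — absorption
= (req')'·sel   — De Morgan
= req·sel   — double negation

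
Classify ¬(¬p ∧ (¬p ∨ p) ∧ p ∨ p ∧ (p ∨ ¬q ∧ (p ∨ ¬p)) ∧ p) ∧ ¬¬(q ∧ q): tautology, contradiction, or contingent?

¬(¬p ∧ (¬p ∨ p) ∧ p ∨ p ∧ (p ∨ ¬q ∧ (p ∨ ¬p)) ∧ p) ∧ ¬¬(q ∧ q)
= ¬(¬p ∧ (¬p ∨ p) ∧ p ∨ p ∧ (p ∨ ¬q) ∧ p) ∧ ¬¬(q ∧ q)   [complement / identity]
= ¬(¬p ∧ (¬p ∨ p) ∧ p ∨ p ∧ (p ∨ ¬q) ∧ p) ∧ ¬¬q   [idempotence]
= ¬(¬p ∧ (¬p ∨ p) ∧ p ∨ p ∧ p) ∧ ¬¬q   [absorption]
= ¬(¬p ∧ p ∨ p ∧ p) ∧ ¬¬q   [complement / identity]
= ¬p ∧ ¬¬q   [distribution]
= ¬p ∧ q   [double negation]
This depends on p, q, so it is not a constant.

contingent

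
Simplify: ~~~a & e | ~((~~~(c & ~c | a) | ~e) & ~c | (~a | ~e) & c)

~~~a & e | ~((~~~(c & ~c | a) | ~e) & ~c | (~a | ~e) & c)
= ~a & e | ~((~~~(c & ~c | a) | ~e) & ~c | (~a | ~e) & c)   (double negation)
= ~a & e | ~((~~~a | ~e) & ~c | (~a | ~e) & c)   (complement / identity)
= ~a & e | ~((~a | ~e) & ~c | (~a | ~e) & c)   (double negation)
= ~a & e | ~(~a | ~e)   (distribution)
= ~a & e | a & e   (De Morgan)
= e   (distribution)

e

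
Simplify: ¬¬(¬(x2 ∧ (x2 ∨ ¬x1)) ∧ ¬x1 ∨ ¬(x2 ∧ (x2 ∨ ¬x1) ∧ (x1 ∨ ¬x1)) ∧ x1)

¬¬(¬(x2 ∧ (x2 ∨ ¬x1)) ∧ ¬x1 ∨ ¬(x2 ∧ (x2 ∨ ¬x1) ∧ (x1 ∨ ¬x1)) ∧ x1)
= ¬¬(¬(x2 ∧ (x2 ∨ ¬x1)) ∧ ¬x1 ∨ ¬(x2 ∧ (x2 ∨ ¬x1)) ∧ x1)
= ¬¬¬(x2 ∧ (x2 ∨ ¬x1))
= ¬(x2 ∧ (x2 ∨ ¬x1))
= ¬x2

¬x2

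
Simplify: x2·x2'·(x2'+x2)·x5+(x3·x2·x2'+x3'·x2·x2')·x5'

x2·x2'·(x2'+x2)·x5+(x3·x2·x2'+x3'·x2·x2')·x5'
= x2·x2'·x5+(x3·x2·x2'+x3'·x2·x2')·x5'   (complement / identity)
= x2·x2'·x5+x2·x2'·x5'   (distribution)
= x2·x2'   (distribution)
= 0   (complement)

0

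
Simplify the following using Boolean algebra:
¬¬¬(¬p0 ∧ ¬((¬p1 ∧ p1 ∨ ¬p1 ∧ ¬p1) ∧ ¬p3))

p0 ∨ ¬p1 ∧ ¬p3

¬¬¬(¬p0 ∧ ¬((¬p1 ∧ p1 ∨ ¬p1 ∧ ¬p1) ∧ ¬p3))
= ¬¬¬(¬p0 ∧ ¬(¬p1 ∧ ¬p3))   (distribution)
= ¬(¬p0 ∧ ¬(¬p1 ∧ ¬p3))   (double negation)
= p0 ∨ ¬p1 ∧ ¬p3   (De Morgan)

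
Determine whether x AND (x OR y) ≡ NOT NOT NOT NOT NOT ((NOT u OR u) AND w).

E1: x AND (x OR y)
    = x   [absorption]
E2: NOT NOT NOT NOT NOT ((NOT u OR u) AND w)
    = NOT NOT NOT NOT NOT w   [complement / identity]
    = NOT NOT NOT w   [double negation]
    = NOT w   [double negation]
These differ: at u=0, w=0, x=0, y=0, E1 = 0 but E2 = 1.

No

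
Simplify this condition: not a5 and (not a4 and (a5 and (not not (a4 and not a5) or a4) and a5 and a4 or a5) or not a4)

not a5 and not a4

not a5 and (not a4 and (a5 and (not not (a4 and not a5) or a4) and a5 and a4 or a5) or not a4)
= not a5 and (not a4 and (a5 and (a4 and not a5 or a4) and a5 and a4 or a5) or not a4)   (double negation)
= not a5 and (not a4 and (a5 and a4 and a5 and a4 or a5) or not a4)   (absorption)
= not a5 and (not a4 and (a5 and a4 or a5) or not a4)   (idempotence)
= not a5 and (not a4 and a5 or not a4)   (absorption)
= not a5 and not a4   (absorption)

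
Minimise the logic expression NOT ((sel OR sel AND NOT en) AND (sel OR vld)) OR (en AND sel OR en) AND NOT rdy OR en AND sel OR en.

NOT ((sel OR sel AND NOT en) AND (sel OR vld)) OR (en AND sel OR en) AND NOT rdy OR en AND sel OR en
= NOT ((sel OR sel AND NOT en) AND (sel OR vld)) OR en AND sel OR en   [absorption]
= NOT ((sel OR sel AND NOT en) AND (sel OR vld)) OR en   [absorption]
= NOT (sel AND (sel OR vld)) OR en   [absorption]
= NOT sel OR en   [absorption]

NOT sel OR en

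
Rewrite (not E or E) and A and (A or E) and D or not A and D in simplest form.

D

(not E or E) and A and (A or E) and D or not A and D
= A and (A or E) and D or not A and D   [complement / identity]
= A and D or not A and D   [absorption]
= D   [distribution]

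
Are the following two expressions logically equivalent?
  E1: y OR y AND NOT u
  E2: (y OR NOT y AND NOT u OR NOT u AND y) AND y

E1: y OR y AND NOT u
    = y
E2: (y OR NOT y AND NOT u OR NOT u AND y) AND y
    = (y OR NOT u) AND y
    = y
Both reduce to y, so they are equivalent.

Yes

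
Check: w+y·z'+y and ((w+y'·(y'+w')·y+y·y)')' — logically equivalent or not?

Yes

E1: w+y·z'+y
    = w+y
E2: ((w+y'·(y'+w')·y+y·y)')'
    = w+y'·(y'+w')·y+y·y
    = w+y'·y+y·y
    = w+y
Both reduce to w+y, so they are equivalent.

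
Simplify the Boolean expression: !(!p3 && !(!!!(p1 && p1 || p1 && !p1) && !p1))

!(!p3 && !(!!!(p1 && p1 || p1 && !p1) && !p1))
= !(!p3 && !(!(p1 && p1 || p1 && !p1) && !p1))   (double negation)
= !(!p3 && !(!p1 && !p1))   (distribution)
= !(!p3 && !!p1)   (idempotence)
= p3 || !p1   (De Morgan)

p3 || !p1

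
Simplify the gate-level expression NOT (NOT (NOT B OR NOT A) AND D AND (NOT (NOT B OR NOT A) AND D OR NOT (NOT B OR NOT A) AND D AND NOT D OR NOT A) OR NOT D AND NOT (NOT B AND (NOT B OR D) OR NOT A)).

NOT (NOT (NOT B OR NOT A) AND D AND (NOT (NOT B OR NOT A) AND D OR NOT (NOT B OR NOT A) AND D AND NOT D OR NOT A) OR NOT D AND NOT (NOT B AND (NOT B OR D) OR NOT A))
= NOT (NOT (NOT B OR NOT A) AND D AND (NOT (NOT B OR NOT A) AND D OR NOT (NOT B OR NOT A) AND D AND NOT D OR NOT A) OR NOT D AND NOT (NOT B OR NOT A))   [absorption]
= NOT (NOT (NOT B OR NOT A) AND D AND (NOT (NOT B OR NOT A) AND D OR NOT A) OR NOT D AND NOT (NOT B OR NOT A))   [absorption]
= NOT (NOT (NOT B OR NOT A) AND D OR NOT D AND NOT (NOT B OR NOT A))   [absorption]
= NOT NOT (NOT B OR NOT A)   [distribution]
= NOT B OR NOT A   [double negation]

NOT B OR NOT A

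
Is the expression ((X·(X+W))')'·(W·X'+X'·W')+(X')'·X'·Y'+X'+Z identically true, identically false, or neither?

((X·(X+W))')'·(W·X'+X'·W')+(X')'·X'·Y'+X'+Z
= ((X·(X+W))')'·X'+(X')'·X'·Y'+X'+Z
= (X')'·X'+(X')'·X'·Y'+X'+Z
= (X')'·X'+X'+Z
= X·X'+X'+Z
= X'+Z
This depends on X, Z, so it is not a constant.

neither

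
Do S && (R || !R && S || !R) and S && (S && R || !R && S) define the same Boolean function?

Yes

E1: S && (R || !R && S || !R)
    = S && (R || !R)   [absorption]
    = S   [complement / identity]
E2: S && (S && R || !R && S)
    = S && S   [distribution]
    = S   [idempotence]
Both reduce to S, so they are equivalent.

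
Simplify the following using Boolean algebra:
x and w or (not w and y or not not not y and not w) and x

x and w or (not w and y or not not not y and not w) and x
= x and w or (not w and y or not y and not w) and x
= x and w or not w and x
= x

x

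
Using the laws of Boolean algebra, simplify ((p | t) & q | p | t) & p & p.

p

((p | t) & q | p | t) & p & p
= ((p | t) & q | p | t) & p   (idempotence)
= (p | t) & p   (absorption)
= p   (absorption)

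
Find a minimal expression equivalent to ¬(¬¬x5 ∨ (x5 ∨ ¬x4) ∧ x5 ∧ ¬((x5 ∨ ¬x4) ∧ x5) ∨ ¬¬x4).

¬(¬¬x5 ∨ (x5 ∨ ¬x4) ∧ x5 ∧ ¬((x5 ∨ ¬x4) ∧ x5) ∨ ¬¬x4)
= ¬(¬¬x5 ∨ x5 ∧ ¬((x5 ∨ ¬x4) ∧ x5) ∨ ¬¬x4)   (absorption)
= ¬(¬¬x5 ∨ x5 ∧ ¬x5 ∨ ¬¬x4)   (absorption)
= ¬(¬¬x5 ∨ ¬¬x4)   (complement / identity)
= ¬x5 ∧ ¬x4   (De Morgan)

¬x5 ∧ ¬x4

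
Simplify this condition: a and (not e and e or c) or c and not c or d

a and c or d

a and (not e and e or c) or c and not c or d
= a and c or c and not c or d   (complement / identity)
= a and c or d   (complement / identity)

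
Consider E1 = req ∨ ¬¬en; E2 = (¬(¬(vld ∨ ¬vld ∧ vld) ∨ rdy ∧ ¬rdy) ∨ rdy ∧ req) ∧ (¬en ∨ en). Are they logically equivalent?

E1: req ∨ ¬¬en
    = req ∨ en   [double negation]
E2: (¬(¬(vld ∨ ¬vld ∧ vld) ∨ rdy ∧ ¬rdy) ∨ rdy ∧ req) ∧ (¬en ∨ en)
    = (¬¬(vld ∨ ¬vld ∧ vld) ∨ rdy ∧ req) ∧ (¬en ∨ en)   [complement / identity]
    = ¬¬(vld ∨ ¬vld ∧ vld) ∨ rdy ∧ req   [complement / identity]
    = ¬¬vld ∨ rdy ∧ req   [complement / identity]
    = vld ∨ rdy ∧ req   [double negation]
These differ: at en=1, rdy=0, req=0, vld=0, E1 = 1 but E2 = 0.

No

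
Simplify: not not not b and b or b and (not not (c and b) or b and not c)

b

not not not b and b or b and (not not (c and b) or b and not c)
= not not not b and b or b and (c and b or b and not c)   [double negation]
= not not not b and b or b and b   [distribution]
= not b and b or b and b   [double negation]
= b   [distribution]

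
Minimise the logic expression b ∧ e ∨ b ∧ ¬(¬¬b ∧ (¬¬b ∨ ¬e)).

b ∧ e ∨ b ∧ ¬(¬¬b ∧ (¬¬b ∨ ¬e))
= b ∧ e ∨ b ∧ ¬¬¬b
= b ∧ e ∨ b ∧ ¬b
= b ∧ e

b ∧ e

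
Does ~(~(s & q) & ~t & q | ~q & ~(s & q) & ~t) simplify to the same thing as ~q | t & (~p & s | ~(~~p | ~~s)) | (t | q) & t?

E1: ~(~(s & q) & ~t & q | ~q & ~(s & q) & ~t)
    = ~(~(s & q) & ~t)   (distribution)
    = s & q | t   (De Morgan)
E2: ~q | t & (~p & s | ~(~~p | ~~s)) | (t | q) & t
    = ~q | t & (~p & s | ~p & ~s) | (t | q) & t   (De Morgan)
    = ~q | t & (~p & s | ~p & ~s) | t   (absorption)
    = ~q | t & ~p | t   (distribution)
    = ~q | t   (absorption)
These differ: at p=1, q=0, s=0, t=0, E1 = 0 but E2 = 1.

No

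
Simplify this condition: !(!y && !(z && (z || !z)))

y || z

!(!y && !(z && (z || !z)))
= !(!y && !z)   — complement / identity
= y || z   — De Morgan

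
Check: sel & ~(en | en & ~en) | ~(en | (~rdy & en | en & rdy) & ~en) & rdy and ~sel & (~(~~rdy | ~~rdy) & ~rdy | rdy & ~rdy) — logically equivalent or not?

No

E1: sel & ~(en | en & ~en) | ~(en | (~rdy & en | en & rdy) & ~en) & rdy
    = sel & ~(en | en & ~en) | ~(en | en & ~en) & rdy
    = ~(en | en & ~en) & (sel | rdy)
    = ~en & (sel | rdy)
E2: ~sel & (~(~~rdy | ~~rdy) & ~rdy | rdy & ~rdy)
    = ~sel & (~~~rdy & ~rdy | rdy & ~rdy)
    = ~sel & (~rdy & ~rdy | rdy & ~rdy)
    = ~sel & ~rdy
These differ: at en=0, rdy=0, sel=1, E1 = 1 but E2 = 0.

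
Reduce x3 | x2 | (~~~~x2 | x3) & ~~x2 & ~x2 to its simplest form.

x3 | x2

x3 | x2 | (~~~~x2 | x3) & ~~x2 & ~x2
= x3 | x2 | (~~x2 | x3) & ~~x2 & ~x2   [double negation]
= x3 | x2 | ~~x2 & ~x2   [absorption]
= x3 | x2 | x2 & ~x2   [double negation]
= x3 | x2   [complement / identity]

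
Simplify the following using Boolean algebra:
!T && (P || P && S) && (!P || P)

!T && (P || P && S) && (!P || P)
= !T && (P || P && S)   (complement / identity)
= !T && P   (absorption)

!T && P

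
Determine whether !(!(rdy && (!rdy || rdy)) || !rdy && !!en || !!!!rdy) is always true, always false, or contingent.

!(!(rdy && (!rdy || rdy)) || !rdy && !!en || !!!!rdy)
= !(!(rdy && (!rdy || rdy)) || !rdy && en || !!!!rdy)
= !(!(rdy && (!rdy || rdy)) || !rdy && en || !!rdy)
= !(!rdy || !rdy && en || !!rdy)
= !(!rdy || !!rdy)
= rdy && !rdy
= false

always false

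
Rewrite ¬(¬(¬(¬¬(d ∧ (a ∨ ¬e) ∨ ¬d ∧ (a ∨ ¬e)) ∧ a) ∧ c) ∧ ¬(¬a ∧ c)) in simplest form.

¬a ∧ c

¬(¬(¬(¬¬(d ∧ (a ∨ ¬e) ∨ ¬d ∧ (a ∨ ¬e)) ∧ a) ∧ c) ∧ ¬(¬a ∧ c))
= ¬(¬(¬(¬¬(a ∨ ¬e) ∧ a) ∧ c) ∧ ¬(¬a ∧ c))
= ¬(¬¬(a ∨ ¬e) ∧ a) ∧ c ∨ ¬a ∧ c
= ¬((a ∨ ¬e) ∧ a) ∧ c ∨ ¬a ∧ c
= ¬a ∧ c ∨ ¬a ∧ c
= ¬a ∧ c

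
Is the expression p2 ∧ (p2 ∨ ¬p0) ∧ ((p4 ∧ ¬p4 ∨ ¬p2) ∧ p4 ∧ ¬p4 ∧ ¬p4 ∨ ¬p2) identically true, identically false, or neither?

p2 ∧ (p2 ∨ ¬p0) ∧ ((p4 ∧ ¬p4 ∨ ¬p2) ∧ p4 ∧ ¬p4 ∧ ¬p4 ∨ ¬p2)
= p2 ∧ (p2 ∨ ¬p0) ∧ ((p4 ∧ ¬p4 ∨ ¬p2) ∧ p4 ∧ ¬p4 ∨ ¬p2)   (idempotence)
= p2 ∧ ((p4 ∧ ¬p4 ∨ ¬p2) ∧ p4 ∧ ¬p4 ∨ ¬p2)   (absorption)
= p2 ∧ (p4 ∧ ¬p4 ∨ ¬p2)   (absorption)
= p2 ∧ ¬p2   (complement / identity)
= False   (complement)

identically false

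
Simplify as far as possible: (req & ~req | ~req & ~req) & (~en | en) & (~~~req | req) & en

~req & en

(req & ~req | ~req & ~req) & (~en | en) & (~~~req | req) & en
= (req & ~req | ~req & ~req) & (~en | en) & (~req | req) & en   — double negation
= (req & ~req | ~req & ~req) & (~req | req) & en   — complement / identity
= ~req & (~req | req) & en   — distribution
= ~req & en   — complement / identity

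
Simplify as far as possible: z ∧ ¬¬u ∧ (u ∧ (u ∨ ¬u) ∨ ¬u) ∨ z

z

z ∧ ¬¬u ∧ (u ∧ (u ∨ ¬u) ∨ ¬u) ∨ z
= z ∧ ¬¬u ∧ (u ∨ ¬u) ∨ z   [complement / identity]
= z ∧ u ∧ (u ∨ ¬u) ∨ z   [double negation]
= z ∧ u ∨ z   [complement / identity]
= z   [absorption]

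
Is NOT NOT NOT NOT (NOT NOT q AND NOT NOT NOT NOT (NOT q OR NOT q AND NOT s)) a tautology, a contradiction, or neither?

NOT NOT NOT NOT (NOT NOT q AND NOT NOT NOT NOT (NOT q OR NOT q AND NOT s))
= NOT NOT (NOT NOT q AND NOT NOT NOT NOT (NOT q OR NOT q AND NOT s))   [double negation]
= NOT NOT (NOT NOT q AND NOT NOT (NOT q OR NOT q AND NOT s))   [double negation]
= NOT (NOT q OR NOT (NOT q OR NOT q AND NOT s))   [De Morgan]
= NOT (NOT q OR NOT NOT q)   [absorption]
= q AND NOT q   [De Morgan]
= FALSE   [complement]

contradiction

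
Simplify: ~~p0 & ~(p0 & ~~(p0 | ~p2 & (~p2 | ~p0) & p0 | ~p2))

~~p0 & ~(p0 & ~~(p0 | ~p2 & (~p2 | ~p0) & p0 | ~p2))
= ~~p0 & ~(p0 & ~~(p0 | ~p2 & p0 | ~p2))   [absorption]
= ~~p0 & ~(p0 & ~~(p0 | ~p2))   [absorption]
= p0 & ~(p0 & ~~(p0 | ~p2))   [double negation]
= p0 & ~(p0 & (p0 | ~p2))   [double negation]
= p0 & ~p0   [absorption]
= 0   [complement]

0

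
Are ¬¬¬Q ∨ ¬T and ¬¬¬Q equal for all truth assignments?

No

E1: ¬¬¬Q ∨ ¬T
    = ¬Q ∨ ¬T   [double negation]
E2: ¬¬¬Q
    = ¬Q   [double negation]
These differ: at Q=1, T=0, E1 = 1 but E2 = 0.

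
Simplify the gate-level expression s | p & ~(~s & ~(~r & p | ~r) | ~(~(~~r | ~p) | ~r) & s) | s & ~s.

s | p & ~(~s & ~(~r & p | ~r) | ~(~(~~r | ~p) | ~r) & s) | s & ~s
= s | p & ~(~s & ~(~r & p | ~r) | ~(~r & p | ~r) & s) | s & ~s   [De Morgan]
= s | p & ~~(~r & p | ~r) | s & ~s   [distribution]
= s | p & ~~(~r & p | ~r)   [complement / identity]
= s | p & ~~~r   [absorption]
= s | p & ~r   [double negation]

s | p & ~r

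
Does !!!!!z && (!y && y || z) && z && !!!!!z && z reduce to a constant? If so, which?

yes, False

!!!!!z && (!y && y || z) && z && !!!!!z && z
= !!!!!z && z && z && !!!!!z && z   — complement / identity
= !!!!!z && z && !!!!!z && z   — idempotence
= !!!!!z && z   — idempotence
= !!!z && z   — double negation
= !z && z   — double negation
= false   — complement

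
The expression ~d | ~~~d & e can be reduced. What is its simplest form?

~d

~d | ~~~d & e
= ~d | ~d & e   — double negation
= ~d   — absorption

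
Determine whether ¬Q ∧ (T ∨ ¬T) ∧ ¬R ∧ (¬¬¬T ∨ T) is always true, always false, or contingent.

contingent

¬Q ∧ (T ∨ ¬T) ∧ ¬R ∧ (¬¬¬T ∨ T)
= ¬Q ∧ ¬R ∧ (¬¬¬T ∨ T)   — complement / identity
= ¬Q ∧ ¬R ∧ (¬T ∨ T)   — double negation
= ¬Q ∧ ¬R   — complement / identity
This depends on Q, R, so it is not a constant.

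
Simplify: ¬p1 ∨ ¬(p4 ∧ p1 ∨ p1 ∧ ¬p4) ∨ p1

True

¬p1 ∨ ¬(p4 ∧ p1 ∨ p1 ∧ ¬p4) ∨ p1
= ¬p1 ∨ ¬p1 ∨ p1
= ¬p1 ∨ p1
= True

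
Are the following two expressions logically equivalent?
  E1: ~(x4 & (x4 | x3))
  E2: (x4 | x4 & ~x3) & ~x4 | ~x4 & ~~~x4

Yes

E1: ~(x4 & (x4 | x3))
    = ~x4   — absorption
E2: (x4 | x4 & ~x3) & ~x4 | ~x4 & ~~~x4
    = x4 & ~x4 | ~x4 & ~~~x4   — absorption
    = x4 & ~x4 | ~x4 & ~x4   — double negation
    = ~x4   — distribution
Both reduce to ~x4, so they are equivalent.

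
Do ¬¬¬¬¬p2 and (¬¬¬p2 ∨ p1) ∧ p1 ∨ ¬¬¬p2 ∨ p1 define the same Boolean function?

No

E1: ¬¬¬¬¬p2
    = ¬¬¬p2   — double negation
    = ¬p2   — double negation
E2: (¬¬¬p2 ∨ p1) ∧ p1 ∨ ¬¬¬p2 ∨ p1
    = ¬¬¬p2 ∨ p1   — absorption
    = ¬p2 ∨ p1   — double negation
These differ: at p1=1, p2=1, E1 = 0 but E2 = 1.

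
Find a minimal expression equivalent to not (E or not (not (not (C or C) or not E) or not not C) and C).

not (E or not (not (not (C or C) or not E) or not not C) and C)
= not (E or not (not (not (C or C) or not E) or C) and C)
= not (E or not (not (not C or not E) or C) and C)
= not (E or not (C and E or C) and C)
= not (E or not C and C)
= not E

not E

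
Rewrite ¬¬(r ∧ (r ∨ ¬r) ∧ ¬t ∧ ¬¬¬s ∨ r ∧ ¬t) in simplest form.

r ∧ ¬t

¬¬(r ∧ (r ∨ ¬r) ∧ ¬t ∧ ¬¬¬s ∨ r ∧ ¬t)
= ¬¬(r ∧ ¬t ∧ ¬¬¬s ∨ r ∧ ¬t)   — complement / identity
= ¬¬(r ∧ ¬t ∧ ¬s ∨ r ∧ ¬t)   — double negation
= ¬¬(r ∧ ¬t)   — absorption
= r ∧ ¬t   — double negation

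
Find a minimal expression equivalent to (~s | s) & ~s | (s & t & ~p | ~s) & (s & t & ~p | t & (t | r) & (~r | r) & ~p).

~s | t & ~p

(~s | s) & ~s | (s & t & ~p | ~s) & (s & t & ~p | t & (t | r) & (~r | r) & ~p)
= (~s | s) & ~s | ~s & t & (t | r) & (~r | r) & ~p | s & t & ~p
= (~s | s) & ~s | ~s & t & (~r | r) & ~p | s & t & ~p
= (~s | s) & ~s | ~s & t & ~p | s & t & ~p
= (~s | s) & ~s | t & ~p
= ~s | t & ~p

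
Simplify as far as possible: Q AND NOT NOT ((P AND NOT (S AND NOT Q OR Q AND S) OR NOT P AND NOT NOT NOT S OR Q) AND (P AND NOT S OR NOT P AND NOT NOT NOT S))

Q AND NOT NOT ((P AND NOT (S AND NOT Q OR Q AND S) OR NOT P AND NOT NOT NOT S OR Q) AND (P AND NOT S OR NOT P AND NOT NOT NOT S))
= Q AND NOT NOT ((P AND NOT S OR NOT P AND NOT NOT NOT S OR Q) AND (P AND NOT S OR NOT P AND NOT NOT NOT S))   — distribution
= Q AND NOT NOT (P AND NOT S OR NOT P AND NOT NOT NOT S)   — absorption
= Q AND NOT NOT (P AND NOT S OR NOT P AND NOT S)   — double negation
= Q AND NOT NOT NOT S   — distribution
= Q AND NOT S   — double negation

Q AND NOT S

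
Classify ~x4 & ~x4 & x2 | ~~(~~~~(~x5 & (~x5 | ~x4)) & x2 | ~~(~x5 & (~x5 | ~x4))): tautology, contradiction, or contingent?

contingent

~x4 & ~x4 & x2 | ~~(~~~~(~x5 & (~x5 | ~x4)) & x2 | ~~(~x5 & (~x5 | ~x4)))
= ~x4 & ~x4 & x2 | ~~(~~(~x5 & (~x5 | ~x4)) & x2 | ~~(~x5 & (~x5 | ~x4)))   (double negation)
= ~x4 & ~x4 & x2 | ~~~~(~x5 & (~x5 | ~x4))   (absorption)
= ~x4 & ~x4 & x2 | ~~(~x5 & (~x5 | ~x4))   (double negation)
= ~x4 & ~x4 & x2 | ~~~x5   (absorption)
= ~x4 & x2 | ~~~x5   (idempotence)
= ~x4 & x2 | ~x5   (double negation)
This depends on x2, x4, x5, so it is not a constant.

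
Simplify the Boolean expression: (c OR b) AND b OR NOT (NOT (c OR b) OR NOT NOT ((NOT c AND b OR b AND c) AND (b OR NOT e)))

c OR b

(c OR b) AND b OR NOT (NOT (c OR b) OR NOT NOT ((NOT c AND b OR b AND c) AND (b OR NOT e)))
= (c OR b) AND b OR NOT (NOT (c OR b) OR NOT NOT (b AND (b OR NOT e)))   (distribution)
= (c OR b) AND b OR (c OR b) AND NOT (b AND (b OR NOT e))   (De Morgan)
= (c OR b) AND b OR (c OR b) AND NOT b   (absorption)
= c OR b   (distribution)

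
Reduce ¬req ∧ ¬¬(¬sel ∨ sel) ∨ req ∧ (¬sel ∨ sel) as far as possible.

True

¬req ∧ ¬¬(¬sel ∨ sel) ∨ req ∧ (¬sel ∨ sel)
= ¬req ∧ (¬sel ∨ sel) ∨ req ∧ (¬sel ∨ sel)
= ¬sel ∨ sel
= True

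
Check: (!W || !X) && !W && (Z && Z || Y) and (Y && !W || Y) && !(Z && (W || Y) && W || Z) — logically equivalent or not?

No

E1: (!W || !X) && !W && (Z && Z || Y)
    = !W && (Z && Z || Y)
    = !W && (Z || Y)
E2: (Y && !W || Y) && !(Z && (W || Y) && W || Z)
    = Y && !(Z && (W || Y) && W || Z)
    = Y && !(Z && W || Z)
    = Y && !Z
These differ: at W=0, X=1, Y=0, Z=1, E1 = 1 but E2 = 0.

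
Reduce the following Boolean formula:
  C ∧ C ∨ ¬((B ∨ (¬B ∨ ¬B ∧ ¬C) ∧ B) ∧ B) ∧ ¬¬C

C ∧ C ∨ ¬((B ∨ (¬B ∨ ¬B ∧ ¬C) ∧ B) ∧ B) ∧ ¬¬C
= C ∧ C ∨ ¬((B ∨ ¬B ∧ B) ∧ B) ∧ ¬¬C
= C ∧ C ∨ ¬(B ∧ B) ∧ ¬¬C
= C ∧ C ∨ ¬(B ∧ B) ∧ C
= C ∧ C ∨ ¬B ∧ C
= (C ∨ ¬B) ∧ C
= C

C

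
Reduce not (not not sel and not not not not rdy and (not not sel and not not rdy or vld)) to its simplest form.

not (not not sel and not not not not rdy and (not not sel and not not rdy or vld))
= not (not not sel and not not rdy and (not not sel and not not rdy or vld))   (double negation)
= not (not not sel and not not rdy)   (absorption)
= not sel or not rdy   (De Morgan)

not sel or not rdy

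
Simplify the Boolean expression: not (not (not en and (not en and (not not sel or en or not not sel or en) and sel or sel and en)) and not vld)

not (not (not en and (not en and (not not sel or en or not not sel or en) and sel or sel and en)) and not vld)
= not (not (not en and (not en and (not not sel or en) and sel or sel and en)) and not vld)   (idempotence)
= not (not (not en and (not en and (sel or en) and sel or sel and en)) and not vld)   (double negation)
= not (not (not en and (not en and sel or sel and en)) and not vld)   (absorption)
= not (not (not en and sel) and not vld)   (distribution)
= not en and sel or vld   (De Morgan)

not en and sel or vld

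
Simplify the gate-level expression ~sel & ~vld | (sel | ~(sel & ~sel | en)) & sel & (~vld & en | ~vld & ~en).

~vld

~sel & ~vld | (sel | ~(sel & ~sel | en)) & sel & (~vld & en | ~vld & ~en)
= ~sel & ~vld | (sel | ~(sel & ~sel | en)) & sel & ~vld   (distribution)
= ~sel & ~vld | (sel | ~en) & sel & ~vld   (complement / identity)
= ~sel & ~vld | sel & ~vld   (absorption)
= ~vld   (distribution)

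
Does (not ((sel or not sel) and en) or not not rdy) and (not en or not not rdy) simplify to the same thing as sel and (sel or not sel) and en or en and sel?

E1: (not ((sel or not sel) and en) or not not rdy) and (not en or not not rdy)
    = (not en or not not rdy) and (not en or not not rdy)   [complement / identity]
    = not en or not not rdy   [idempotence]
    = not en or rdy   [double negation]
E2: sel and (sel or not sel) and en or en and sel
    = sel and en or en and sel   [complement / identity]
    = sel and (en or en)   [distribution]
    = sel and en   [idempotence]
These differ: at en=0, rdy=1, sel=0, E1 = 1 but E2 = 0.

No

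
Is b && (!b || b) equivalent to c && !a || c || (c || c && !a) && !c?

No

E1: b && (!b || b)
    = b   [complement / identity]
E2: c && !a || c || (c || c && !a) && !c
    = c && !a || c || c && !c   [absorption]
    = c && !a || c   [complement / identity]
    = c   [absorption]
These differ: at a=0, b=1, c=0, E1 = 1 but E2 = 0.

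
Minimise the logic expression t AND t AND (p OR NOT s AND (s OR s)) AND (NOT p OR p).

t AND t AND (p OR NOT s AND (s OR s)) AND (NOT p OR p)
= t AND t AND (p OR NOT s AND (s OR s))   [complement / identity]
= t AND (p OR NOT s AND (s OR s))   [idempotence]
= t AND (p OR NOT s AND s)   [idempotence]
= t AND p   [complement / identity]

t AND p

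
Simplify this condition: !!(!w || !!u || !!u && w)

!!(!w || !!u || !!u && w)
= !!(!w || !!u)   [absorption]
= !w || !!u   [double negation]
= !w || u   [double negation]

!w || u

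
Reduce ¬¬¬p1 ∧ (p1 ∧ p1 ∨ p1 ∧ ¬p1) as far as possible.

False

¬¬¬p1 ∧ (p1 ∧ p1 ∨ p1 ∧ ¬p1)
= ¬¬¬p1 ∧ p1   (distribution)
= ¬p1 ∧ p1   (double negation)
= False   (complement)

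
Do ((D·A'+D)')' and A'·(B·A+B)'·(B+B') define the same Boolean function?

E1: ((D·A'+D)')'
    = (D')'   [absorption]
    = D   [double negation]
E2: A'·(B·A+B)'·(B+B')
    = A'·B'·(B+B')   [absorption]
    = A'·B'   [complement / identity]
These differ: at A=1, B=0, D=1, E1 = 1 but E2 = 0.

No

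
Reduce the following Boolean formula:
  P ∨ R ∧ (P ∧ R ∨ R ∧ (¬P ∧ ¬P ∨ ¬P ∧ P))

P ∨ R ∧ (P ∧ R ∨ R ∧ (¬P ∧ ¬P ∨ ¬P ∧ P))
= P ∨ R ∧ (P ∧ R ∨ R ∧ ¬P)
= P ∨ R ∧ R
= P ∨ R

P ∨ R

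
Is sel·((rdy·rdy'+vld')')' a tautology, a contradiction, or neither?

neither

sel·((rdy·rdy'+vld')')'
= sel·((vld')')'   [complement / identity]
= sel·vld'   [double negation]
This depends on sel, vld, so it is not a constant.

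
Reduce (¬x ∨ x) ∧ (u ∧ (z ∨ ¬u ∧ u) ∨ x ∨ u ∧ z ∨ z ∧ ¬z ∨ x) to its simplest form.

(¬x ∨ x) ∧ (u ∧ (z ∨ ¬u ∧ u) ∨ x ∨ u ∧ z ∨ z ∧ ¬z ∨ x)
= (¬x ∨ x) ∧ (u ∧ z ∨ x ∨ u ∧ z ∨ z ∧ ¬z ∨ x)   [complement / identity]
= (¬x ∨ x) ∧ (u ∧ z ∨ x ∨ u ∧ z ∨ x)   [complement / identity]
= u ∧ z ∨ x ∨ u ∧ z ∨ x   [complement / identity]
= u ∧ z ∨ x   [idempotence]

u ∧ z ∨ x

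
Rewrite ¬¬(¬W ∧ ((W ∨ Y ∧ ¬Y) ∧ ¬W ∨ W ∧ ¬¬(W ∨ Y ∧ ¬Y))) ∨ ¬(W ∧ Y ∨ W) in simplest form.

¬¬(¬W ∧ ((W ∨ Y ∧ ¬Y) ∧ ¬W ∨ W ∧ ¬¬(W ∨ Y ∧ ¬Y))) ∨ ¬(W ∧ Y ∨ W)
= ¬¬(¬W ∧ ((W ∨ Y ∧ ¬Y) ∧ ¬W ∨ W ∧ ¬¬(W ∨ Y ∧ ¬Y))) ∨ ¬W   [absorption]
= ¬¬(¬W ∧ ((W ∨ Y ∧ ¬Y) ∧ ¬W ∨ W ∧ (W ∨ Y ∧ ¬Y))) ∨ ¬W   [double negation]
= ¬¬(¬W ∧ (W ∨ Y ∧ ¬Y)) ∨ ¬W   [distribution]
= ¬¬(¬W ∧ W) ∨ ¬W   [complement / identity]
= ¬W ∧ W ∨ ¬W   [double negation]
= ¬W   [complement / identity]

¬W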